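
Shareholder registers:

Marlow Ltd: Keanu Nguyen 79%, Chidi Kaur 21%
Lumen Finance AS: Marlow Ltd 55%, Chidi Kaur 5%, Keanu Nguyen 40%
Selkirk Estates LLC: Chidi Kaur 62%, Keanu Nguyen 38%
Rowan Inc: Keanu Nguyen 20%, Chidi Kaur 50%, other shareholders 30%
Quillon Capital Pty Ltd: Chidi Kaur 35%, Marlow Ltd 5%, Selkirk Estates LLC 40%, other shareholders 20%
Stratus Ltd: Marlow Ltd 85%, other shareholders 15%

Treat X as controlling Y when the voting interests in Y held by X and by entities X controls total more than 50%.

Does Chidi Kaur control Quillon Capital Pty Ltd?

Yes

Chidi holds 62% of Selkirk, so Chidi controls Selkirk.
Chidi and Selkirk together hold 35% + 40% = 75% of Quillon, so Chidi controls Quillon.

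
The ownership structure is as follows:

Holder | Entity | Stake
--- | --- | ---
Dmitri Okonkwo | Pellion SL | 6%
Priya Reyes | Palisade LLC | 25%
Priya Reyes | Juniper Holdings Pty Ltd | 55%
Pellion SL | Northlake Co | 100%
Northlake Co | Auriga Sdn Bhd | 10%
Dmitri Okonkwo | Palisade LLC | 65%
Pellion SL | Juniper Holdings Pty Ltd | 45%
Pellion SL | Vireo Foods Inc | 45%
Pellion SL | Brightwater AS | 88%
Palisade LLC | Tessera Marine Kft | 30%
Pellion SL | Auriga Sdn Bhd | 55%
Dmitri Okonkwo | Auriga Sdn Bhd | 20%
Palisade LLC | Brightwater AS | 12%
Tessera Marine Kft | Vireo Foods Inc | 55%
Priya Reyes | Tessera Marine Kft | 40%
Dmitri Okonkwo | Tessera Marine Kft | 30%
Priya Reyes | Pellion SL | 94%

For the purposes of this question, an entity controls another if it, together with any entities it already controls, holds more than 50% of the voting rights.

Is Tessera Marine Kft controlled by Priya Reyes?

Priya holds 94% of Pellion, so Priya controls Pellion.
Priya and Pellion together hold 55% + 45% = 100% of Juniper, so Priya controls Juniper.
Pellion holds 88% of Brightwater, so Priya controls Brightwater.
Pellion holds 100% of Northlake, so Priya controls Northlake.
Pellion and Northlake together hold 55% + 10% = 65% of Auriga, so Priya controls Auriga.
In Tessera, Priya's side holds only 40%, not > 50%.
So Priya does not control Tessera.

No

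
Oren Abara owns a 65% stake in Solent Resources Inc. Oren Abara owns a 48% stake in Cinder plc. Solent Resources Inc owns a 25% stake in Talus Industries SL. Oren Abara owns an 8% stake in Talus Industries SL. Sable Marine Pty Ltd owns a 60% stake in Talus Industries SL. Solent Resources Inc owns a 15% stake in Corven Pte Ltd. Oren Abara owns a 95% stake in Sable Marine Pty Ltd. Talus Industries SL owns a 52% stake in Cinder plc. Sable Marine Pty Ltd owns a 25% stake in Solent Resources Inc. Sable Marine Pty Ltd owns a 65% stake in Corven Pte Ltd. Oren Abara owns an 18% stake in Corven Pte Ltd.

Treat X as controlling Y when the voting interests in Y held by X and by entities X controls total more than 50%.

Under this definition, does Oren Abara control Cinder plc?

Yes

Oren holds 95% of Sable, so Oren controls Sable.
Sable and Oren together hold 25% + 65% = 90% of Solent, so Oren controls Solent.
Sable and Solent and Oren together hold 60% + 25% + 8% = 93% of Talus, so Oren controls Talus.
Talus and Oren together hold 52% + 48% = 100% of Cinder, so Oren controls Cinder.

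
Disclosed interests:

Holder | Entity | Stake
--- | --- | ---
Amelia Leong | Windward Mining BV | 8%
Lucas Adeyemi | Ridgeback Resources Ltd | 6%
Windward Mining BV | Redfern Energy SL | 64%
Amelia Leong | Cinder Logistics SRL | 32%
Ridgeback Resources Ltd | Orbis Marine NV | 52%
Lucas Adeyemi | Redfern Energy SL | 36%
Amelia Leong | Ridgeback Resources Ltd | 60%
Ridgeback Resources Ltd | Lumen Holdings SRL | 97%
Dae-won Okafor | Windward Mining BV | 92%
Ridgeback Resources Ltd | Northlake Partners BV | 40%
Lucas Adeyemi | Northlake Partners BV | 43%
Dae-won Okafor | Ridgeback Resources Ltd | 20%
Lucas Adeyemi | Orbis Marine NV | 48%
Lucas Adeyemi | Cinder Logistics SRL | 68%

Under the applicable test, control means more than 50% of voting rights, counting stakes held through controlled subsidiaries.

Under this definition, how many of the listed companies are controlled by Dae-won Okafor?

2

Dae-won holds 92% of Windward, so Dae-won controls Windward.
Windward holds 64% of Redfern, so Dae-won controls Redfern.
No other company's threshold is met.
Dae-won controls 2 companies.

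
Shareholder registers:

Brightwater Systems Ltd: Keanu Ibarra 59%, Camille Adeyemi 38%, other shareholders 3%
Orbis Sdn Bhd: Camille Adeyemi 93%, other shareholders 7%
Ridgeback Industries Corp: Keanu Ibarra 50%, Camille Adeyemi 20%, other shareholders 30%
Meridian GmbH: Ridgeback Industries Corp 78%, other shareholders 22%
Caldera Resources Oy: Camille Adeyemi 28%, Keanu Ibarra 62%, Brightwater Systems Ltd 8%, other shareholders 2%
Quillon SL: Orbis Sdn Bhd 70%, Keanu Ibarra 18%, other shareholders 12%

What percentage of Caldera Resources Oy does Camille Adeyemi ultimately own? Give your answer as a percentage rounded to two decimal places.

31.04%

Camille reaches Caldera along 2 paths.
Direct stake: 28% = 28%.
Via Brightwater: 38% × 8% = 3.04%.
Total: 28% + 3.04% = 31.04%.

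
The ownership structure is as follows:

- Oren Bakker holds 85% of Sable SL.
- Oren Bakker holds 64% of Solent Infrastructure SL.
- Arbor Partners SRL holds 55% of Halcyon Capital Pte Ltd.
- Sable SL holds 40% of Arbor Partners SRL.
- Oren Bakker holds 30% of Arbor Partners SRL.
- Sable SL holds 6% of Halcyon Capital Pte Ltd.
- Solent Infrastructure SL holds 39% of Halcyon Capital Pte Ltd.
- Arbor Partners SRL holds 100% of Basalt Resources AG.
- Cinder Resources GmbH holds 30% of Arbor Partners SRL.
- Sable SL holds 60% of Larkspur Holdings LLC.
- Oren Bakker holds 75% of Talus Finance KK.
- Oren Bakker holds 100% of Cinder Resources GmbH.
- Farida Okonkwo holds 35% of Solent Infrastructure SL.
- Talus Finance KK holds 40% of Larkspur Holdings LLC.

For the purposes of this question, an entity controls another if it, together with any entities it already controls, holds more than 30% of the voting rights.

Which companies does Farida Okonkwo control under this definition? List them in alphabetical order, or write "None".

Halcyon Capital Pte Ltd, Solent Infrastructure SL

Farida holds 35% of Solent, so Farida controls Solent.
Solent holds 39% of Halcyon, so Farida controls Halcyon.
No other company's threshold is met.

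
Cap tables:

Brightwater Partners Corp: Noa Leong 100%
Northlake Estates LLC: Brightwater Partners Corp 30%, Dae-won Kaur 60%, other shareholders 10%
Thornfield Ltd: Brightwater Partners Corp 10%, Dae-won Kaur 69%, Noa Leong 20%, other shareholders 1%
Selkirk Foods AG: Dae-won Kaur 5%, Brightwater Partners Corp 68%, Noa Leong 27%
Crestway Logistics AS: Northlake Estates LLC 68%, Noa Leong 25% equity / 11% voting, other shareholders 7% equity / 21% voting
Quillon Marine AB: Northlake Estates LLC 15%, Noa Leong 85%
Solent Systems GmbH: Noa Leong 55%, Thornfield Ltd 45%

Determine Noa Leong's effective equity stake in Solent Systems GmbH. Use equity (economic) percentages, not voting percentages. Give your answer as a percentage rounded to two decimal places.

68.50%

Noa reaches Solent along 3 paths.
Direct stake: 55% = 55%.
Via Brightwater → Thornfield: 100% × 10% × 45% = 4.5%.
Via Thornfield: 20% × 45% = 9%.
Total: 55% + 4.5% + 9% = 68.5%.
Rounded: 68.50%.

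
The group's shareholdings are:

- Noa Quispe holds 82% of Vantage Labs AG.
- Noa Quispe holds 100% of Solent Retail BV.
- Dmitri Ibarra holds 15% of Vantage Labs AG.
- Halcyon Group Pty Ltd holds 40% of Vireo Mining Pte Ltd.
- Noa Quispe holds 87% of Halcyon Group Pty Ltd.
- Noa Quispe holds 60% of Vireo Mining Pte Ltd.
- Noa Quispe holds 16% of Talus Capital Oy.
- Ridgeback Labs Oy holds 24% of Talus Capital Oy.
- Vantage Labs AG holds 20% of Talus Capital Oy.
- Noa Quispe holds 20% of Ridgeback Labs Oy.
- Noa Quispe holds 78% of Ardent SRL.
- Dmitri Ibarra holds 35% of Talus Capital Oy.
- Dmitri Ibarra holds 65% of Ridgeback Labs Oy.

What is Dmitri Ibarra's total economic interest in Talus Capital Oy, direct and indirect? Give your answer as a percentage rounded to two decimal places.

Dmitri reaches Talus along 3 paths.
Via Vantage: 15% × 20% = 3%.
Via Ridgeback: 65% × 24% = 15.6%.
Direct stake: 35% = 35%.
Total: 3% + 15.6% + 35% = 53.6%.
Rounded: 53.60%.

53.60%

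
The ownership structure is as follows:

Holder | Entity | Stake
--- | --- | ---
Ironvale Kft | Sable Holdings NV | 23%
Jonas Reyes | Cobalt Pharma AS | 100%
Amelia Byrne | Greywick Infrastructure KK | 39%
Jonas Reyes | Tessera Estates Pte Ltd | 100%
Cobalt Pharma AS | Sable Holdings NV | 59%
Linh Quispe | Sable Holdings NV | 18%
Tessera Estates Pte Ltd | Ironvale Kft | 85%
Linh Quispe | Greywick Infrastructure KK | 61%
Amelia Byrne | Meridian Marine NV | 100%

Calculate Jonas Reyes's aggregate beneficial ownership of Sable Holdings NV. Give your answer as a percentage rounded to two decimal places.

78.55%

Jonas reaches Sable along 2 paths.
Via Cobalt: 100% × 59% = 59%.
Via Tessera → Ironvale: 100% × 85% × 23% = 19.55%.
Total: 59% + 19.55% = 78.55%.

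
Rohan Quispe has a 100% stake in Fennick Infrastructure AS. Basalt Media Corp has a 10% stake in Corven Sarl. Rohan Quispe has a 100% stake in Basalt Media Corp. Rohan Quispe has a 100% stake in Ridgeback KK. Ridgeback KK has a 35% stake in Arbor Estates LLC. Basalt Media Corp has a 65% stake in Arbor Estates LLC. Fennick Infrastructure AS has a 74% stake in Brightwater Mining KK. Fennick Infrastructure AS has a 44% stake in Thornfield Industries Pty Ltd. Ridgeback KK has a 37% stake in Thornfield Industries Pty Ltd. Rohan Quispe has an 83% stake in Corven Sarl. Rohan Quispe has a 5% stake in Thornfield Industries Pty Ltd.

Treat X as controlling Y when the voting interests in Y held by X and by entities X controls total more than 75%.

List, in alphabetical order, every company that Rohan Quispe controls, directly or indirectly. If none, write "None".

Rohan holds 100% of Ridgeback, so Rohan controls Ridgeback.
Rohan holds 100% of Basalt, so Rohan controls Basalt.
Rohan holds 100% of Fennick, so Rohan controls Fennick.
Rohan and Basalt together hold 83% + 10% = 93% of Corven, so Rohan controls Corven.
Ridgeback and Basalt together hold 35% + 65% = 100% of Arbor, so Rohan controls Arbor.
Fennick and Ridgeback and Rohan together hold 44% + 37% + 5% = 86% of Thornfield, so Rohan controls Thornfield.
No other company's threshold is met.

Arbor Estates LLC, Basalt Media Corp, Corven Sarl, Fennick Infrastructure AS, Ridgeback KK, Thornfield Industries Pty Ltd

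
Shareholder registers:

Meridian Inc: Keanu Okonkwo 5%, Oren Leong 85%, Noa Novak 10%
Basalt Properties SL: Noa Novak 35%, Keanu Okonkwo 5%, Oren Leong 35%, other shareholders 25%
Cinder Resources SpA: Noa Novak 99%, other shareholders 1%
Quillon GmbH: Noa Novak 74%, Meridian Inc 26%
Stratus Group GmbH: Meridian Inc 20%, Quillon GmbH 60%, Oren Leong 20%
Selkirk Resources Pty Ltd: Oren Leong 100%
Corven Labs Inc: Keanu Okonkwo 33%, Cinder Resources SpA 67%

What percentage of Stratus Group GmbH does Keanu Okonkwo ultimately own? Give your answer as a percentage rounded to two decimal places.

1.78%

Keanu reaches Stratus along 2 paths.
Via Meridian: 5% × 20% = 1%.
Via Meridian → Quillon: 5% × 26% × 60% = 0.78%.
Total: 1% + 0.78% = 1.78%.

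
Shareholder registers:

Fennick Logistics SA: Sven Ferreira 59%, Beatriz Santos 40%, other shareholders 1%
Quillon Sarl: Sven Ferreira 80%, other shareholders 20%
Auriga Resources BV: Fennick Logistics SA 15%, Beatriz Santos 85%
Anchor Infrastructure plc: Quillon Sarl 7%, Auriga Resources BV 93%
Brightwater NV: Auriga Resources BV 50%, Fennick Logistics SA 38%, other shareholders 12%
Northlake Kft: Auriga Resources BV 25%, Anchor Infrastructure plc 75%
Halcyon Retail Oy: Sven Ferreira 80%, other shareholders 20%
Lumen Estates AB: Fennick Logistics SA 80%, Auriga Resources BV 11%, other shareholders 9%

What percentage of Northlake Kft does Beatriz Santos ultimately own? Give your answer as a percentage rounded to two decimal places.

86.22%

Beatriz reaches Northlake along 4 paths.
Via Fennick → Auriga: 40% × 15% × 25% = 1.5%.
Via Auriga: 85% × 25% = 21.25%.
Via Fennick → Auriga → Anchor: 40% × 15% × 93% × 75% = 4.185%.
Via Auriga → Anchor: 85% × 93% × 75% = 59.2875%.
Total: 1.5% + 21.25% + 4.185% + 59.2875% = 86.2225%.
Rounded: 86.22%.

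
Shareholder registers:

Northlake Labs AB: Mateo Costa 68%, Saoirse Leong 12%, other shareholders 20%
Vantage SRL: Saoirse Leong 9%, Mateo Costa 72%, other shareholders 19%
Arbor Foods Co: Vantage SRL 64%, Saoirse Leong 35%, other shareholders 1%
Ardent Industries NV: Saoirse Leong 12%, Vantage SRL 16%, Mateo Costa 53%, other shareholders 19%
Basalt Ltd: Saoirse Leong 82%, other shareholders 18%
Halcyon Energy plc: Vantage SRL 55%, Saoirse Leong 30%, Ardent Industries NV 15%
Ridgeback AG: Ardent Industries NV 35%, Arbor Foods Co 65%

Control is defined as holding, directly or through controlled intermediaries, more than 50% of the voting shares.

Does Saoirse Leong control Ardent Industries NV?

No

Saoirse holds 82% of Basalt, so Saoirse controls Basalt.
In Ardent, Saoirse's side holds only 12%, not > 50%.
So Saoirse does not control Ardent.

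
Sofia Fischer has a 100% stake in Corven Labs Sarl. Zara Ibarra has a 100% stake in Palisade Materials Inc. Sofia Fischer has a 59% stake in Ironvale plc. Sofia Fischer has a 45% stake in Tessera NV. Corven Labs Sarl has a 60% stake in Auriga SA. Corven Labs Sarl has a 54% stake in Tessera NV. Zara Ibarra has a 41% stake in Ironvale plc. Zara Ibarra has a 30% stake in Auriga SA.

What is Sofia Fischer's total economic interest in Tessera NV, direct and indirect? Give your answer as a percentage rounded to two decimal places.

99.00%

Sofia reaches Tessera along 2 paths.
Via Corven: 100% × 54% = 54%.
Direct stake: 45% = 45%.
Total: 54% + 45% = 99%.
Rounded: 99.00%.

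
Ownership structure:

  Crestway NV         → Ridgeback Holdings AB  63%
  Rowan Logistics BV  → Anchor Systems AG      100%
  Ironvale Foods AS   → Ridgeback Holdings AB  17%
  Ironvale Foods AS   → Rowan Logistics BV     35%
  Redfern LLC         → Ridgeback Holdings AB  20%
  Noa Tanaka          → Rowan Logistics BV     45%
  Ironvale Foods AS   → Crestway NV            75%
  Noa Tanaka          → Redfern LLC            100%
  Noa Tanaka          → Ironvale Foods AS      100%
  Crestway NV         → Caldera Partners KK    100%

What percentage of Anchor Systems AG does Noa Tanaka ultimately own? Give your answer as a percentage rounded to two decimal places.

80.00%

Noa reaches Anchor along 2 paths.
Via Rowan: 45% × 100% = 45%.
Via Ironvale → Rowan: 100% × 35% × 100% = 35%.
Total: 45% + 35% = 80%.
Rounded: 80.00%.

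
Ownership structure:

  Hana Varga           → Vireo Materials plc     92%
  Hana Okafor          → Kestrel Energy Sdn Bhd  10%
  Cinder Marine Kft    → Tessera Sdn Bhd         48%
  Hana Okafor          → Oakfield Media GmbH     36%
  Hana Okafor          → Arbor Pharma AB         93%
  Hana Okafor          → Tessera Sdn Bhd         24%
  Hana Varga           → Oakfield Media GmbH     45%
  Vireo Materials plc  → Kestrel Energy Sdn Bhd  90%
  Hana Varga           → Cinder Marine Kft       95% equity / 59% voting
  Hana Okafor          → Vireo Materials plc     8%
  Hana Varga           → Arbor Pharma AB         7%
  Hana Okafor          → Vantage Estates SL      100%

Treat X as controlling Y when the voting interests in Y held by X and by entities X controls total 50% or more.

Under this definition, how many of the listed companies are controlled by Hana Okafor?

2

Hana Okafor holds 93% of Arbor, so Hana Okafor controls Arbor.
Hana Okafor holds 100% of Vantage, so Hana Okafor controls Vantage.
No other company's threshold is met.
Hana Okafor controls 2 companies.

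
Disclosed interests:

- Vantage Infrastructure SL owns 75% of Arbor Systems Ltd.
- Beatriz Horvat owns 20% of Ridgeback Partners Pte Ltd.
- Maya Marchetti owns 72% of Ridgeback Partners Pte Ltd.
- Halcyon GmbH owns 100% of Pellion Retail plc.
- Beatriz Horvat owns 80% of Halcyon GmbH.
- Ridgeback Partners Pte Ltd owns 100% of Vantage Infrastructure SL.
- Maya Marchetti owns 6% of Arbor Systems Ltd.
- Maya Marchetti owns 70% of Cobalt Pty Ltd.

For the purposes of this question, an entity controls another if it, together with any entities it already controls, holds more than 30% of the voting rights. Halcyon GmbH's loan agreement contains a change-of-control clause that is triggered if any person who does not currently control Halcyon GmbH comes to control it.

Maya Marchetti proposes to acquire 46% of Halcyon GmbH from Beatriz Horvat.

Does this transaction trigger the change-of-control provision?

Yes

The purchase adds only to Maya's holdings (Beatriz's stake shrinks), so Maya is the only person who could newly come to control Halcyon.
Maya holds 72% of Ridgeback, so Maya controls Ridgeback.
Maya holds 70% of Cobalt, so Maya controls Cobalt.
Ridgeback holds 100% of Vantage, so Maya controls Vantage.
Vantage and Maya together hold 75% + 6% = 81% of Arbor, so Maya controls Arbor.
Neither Maya nor any entity Maya controls holds any voting interest in Halcyon.
So before the transaction, Maya does not control Halcyon.
After the purchase, Maya holds 46% of Halcyon directly, and Beatriz's stake falls to 34%.
Maya holds 46% of Halcyon, so Maya controls Halcyon.
Maya did not control Halcyon before and does after, so the clause is triggered.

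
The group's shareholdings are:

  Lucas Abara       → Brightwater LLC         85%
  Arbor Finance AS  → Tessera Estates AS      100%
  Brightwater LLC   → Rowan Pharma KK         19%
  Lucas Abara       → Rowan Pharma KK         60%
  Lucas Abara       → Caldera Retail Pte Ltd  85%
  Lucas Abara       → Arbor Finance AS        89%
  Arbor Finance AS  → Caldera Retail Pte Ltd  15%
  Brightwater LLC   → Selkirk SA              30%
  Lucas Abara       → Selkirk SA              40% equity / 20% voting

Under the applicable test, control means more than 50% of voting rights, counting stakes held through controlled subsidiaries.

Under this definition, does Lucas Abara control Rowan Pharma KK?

Lucas holds 85% of Brightwater, so Lucas controls Brightwater.
Brightwater and Lucas together hold 19% + 60% = 79% of Rowan, so Lucas controls Rowan.

Yes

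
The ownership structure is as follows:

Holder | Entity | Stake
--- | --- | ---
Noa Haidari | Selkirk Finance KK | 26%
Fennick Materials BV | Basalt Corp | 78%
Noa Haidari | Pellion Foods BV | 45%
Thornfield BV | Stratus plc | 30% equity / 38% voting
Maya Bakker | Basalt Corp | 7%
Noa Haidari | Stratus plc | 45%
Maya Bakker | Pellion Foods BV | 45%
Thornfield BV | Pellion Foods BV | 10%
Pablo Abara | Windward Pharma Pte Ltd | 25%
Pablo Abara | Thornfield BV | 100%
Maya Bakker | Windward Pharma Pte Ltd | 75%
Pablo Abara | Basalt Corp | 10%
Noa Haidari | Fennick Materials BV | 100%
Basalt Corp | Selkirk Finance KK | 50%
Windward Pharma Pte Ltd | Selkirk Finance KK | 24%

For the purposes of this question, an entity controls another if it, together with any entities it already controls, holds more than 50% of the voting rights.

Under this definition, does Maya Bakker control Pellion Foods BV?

Maya holds 75% of Windward, so Maya controls Windward.
In Pellion, Maya's side holds only 45%, not > 50%.
So Maya does not control Pellion.

No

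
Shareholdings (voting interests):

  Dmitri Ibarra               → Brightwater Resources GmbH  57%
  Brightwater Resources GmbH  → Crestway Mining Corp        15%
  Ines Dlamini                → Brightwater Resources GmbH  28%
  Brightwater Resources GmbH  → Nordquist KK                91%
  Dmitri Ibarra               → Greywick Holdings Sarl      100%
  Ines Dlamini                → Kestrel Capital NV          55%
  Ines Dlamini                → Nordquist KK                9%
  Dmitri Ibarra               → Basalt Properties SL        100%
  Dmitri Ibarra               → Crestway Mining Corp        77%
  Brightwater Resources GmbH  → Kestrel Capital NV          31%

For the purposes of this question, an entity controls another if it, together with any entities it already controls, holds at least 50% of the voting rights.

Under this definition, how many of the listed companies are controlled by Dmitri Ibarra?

Dmitri holds 57% of Brightwater, so Dmitri controls Brightwater.
Dmitri and Brightwater together hold 77% + 15% = 92% of Crestway, so Dmitri controls Crestway.
Brightwater holds 91% of Nordquist, so Dmitri controls Nordquist.
Dmitri holds 100% of Basalt, so Dmitri controls Basalt.
Dmitri holds 100% of Greywick, so Dmitri controls Greywick.
No other company's threshold is met.
Dmitri controls 5 companies.

5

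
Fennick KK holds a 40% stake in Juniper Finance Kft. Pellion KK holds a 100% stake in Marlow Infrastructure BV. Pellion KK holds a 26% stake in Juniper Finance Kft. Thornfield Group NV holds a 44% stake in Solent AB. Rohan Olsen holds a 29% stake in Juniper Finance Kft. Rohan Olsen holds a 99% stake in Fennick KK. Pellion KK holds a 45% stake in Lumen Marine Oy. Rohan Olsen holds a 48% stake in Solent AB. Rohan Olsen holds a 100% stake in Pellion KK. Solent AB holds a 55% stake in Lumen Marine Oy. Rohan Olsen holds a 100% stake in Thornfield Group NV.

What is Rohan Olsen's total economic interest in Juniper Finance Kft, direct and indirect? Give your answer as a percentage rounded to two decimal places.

94.60%

Rohan reaches Juniper along 3 paths.
Via Fennick: 99% × 40% = 39.6%.
Via Pellion: 100% × 26% = 26%.
Direct stake: 29% = 29%.
Total: 39.6% + 26% + 29% = 94.6%.
Rounded: 94.60%.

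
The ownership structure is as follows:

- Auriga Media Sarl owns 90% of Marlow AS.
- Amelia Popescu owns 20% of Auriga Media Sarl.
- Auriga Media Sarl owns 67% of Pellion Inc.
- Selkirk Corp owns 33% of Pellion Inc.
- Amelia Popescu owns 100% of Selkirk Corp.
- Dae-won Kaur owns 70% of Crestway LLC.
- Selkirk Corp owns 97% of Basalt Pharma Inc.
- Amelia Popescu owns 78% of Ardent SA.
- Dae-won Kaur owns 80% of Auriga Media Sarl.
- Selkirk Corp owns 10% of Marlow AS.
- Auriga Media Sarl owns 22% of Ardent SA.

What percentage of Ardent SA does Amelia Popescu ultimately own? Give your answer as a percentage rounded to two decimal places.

Amelia reaches Ardent along 2 paths.
Direct stake: 78% = 78%.
Via Auriga: 20% × 22% = 4.4%.
Total: 78% + 4.4% = 82.4%.
Rounded: 82.40%.

82.40%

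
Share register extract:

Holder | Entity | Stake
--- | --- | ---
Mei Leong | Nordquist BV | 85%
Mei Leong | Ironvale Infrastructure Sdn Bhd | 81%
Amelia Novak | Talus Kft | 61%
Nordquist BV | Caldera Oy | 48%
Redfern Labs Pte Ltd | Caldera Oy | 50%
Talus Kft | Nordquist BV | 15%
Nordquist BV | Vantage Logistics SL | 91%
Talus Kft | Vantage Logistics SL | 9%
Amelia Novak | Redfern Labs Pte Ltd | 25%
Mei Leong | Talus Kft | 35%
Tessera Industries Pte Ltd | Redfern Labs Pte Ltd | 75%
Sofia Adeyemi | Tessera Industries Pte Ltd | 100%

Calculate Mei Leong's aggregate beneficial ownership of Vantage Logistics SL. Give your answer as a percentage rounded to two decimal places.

85.28%

Mei reaches Vantage along 3 paths.
Via Nordquist: 85% × 91% = 77.35%.
Via Talus → Nordquist: 35% × 15% × 91% = 4.7775%.
Via Talus: 35% × 9% = 3.15%.
Total: 77.35% + 4.7775% + 3.15% = 85.2775%.
Rounded: 85.28%.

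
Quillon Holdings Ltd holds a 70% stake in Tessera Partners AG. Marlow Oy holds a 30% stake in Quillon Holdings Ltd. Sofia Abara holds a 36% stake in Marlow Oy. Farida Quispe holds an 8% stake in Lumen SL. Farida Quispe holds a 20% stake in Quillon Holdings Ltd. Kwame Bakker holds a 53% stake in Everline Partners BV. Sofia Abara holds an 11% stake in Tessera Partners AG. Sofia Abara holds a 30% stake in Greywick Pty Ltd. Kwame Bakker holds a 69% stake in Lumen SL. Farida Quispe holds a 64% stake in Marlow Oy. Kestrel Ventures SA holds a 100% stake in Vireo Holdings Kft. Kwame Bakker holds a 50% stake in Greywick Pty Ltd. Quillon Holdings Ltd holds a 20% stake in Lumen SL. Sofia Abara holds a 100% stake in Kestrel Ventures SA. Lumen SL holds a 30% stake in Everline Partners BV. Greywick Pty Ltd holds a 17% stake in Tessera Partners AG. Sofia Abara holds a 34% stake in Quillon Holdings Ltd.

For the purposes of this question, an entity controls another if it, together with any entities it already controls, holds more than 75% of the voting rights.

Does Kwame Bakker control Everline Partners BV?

Kwame's largest direct stake is 69% in Lumen, which does not meet the threshold, so Kwame controls no company.
In Everline, Kwame's side holds only 53%, not > 75%.
So Kwame does not control Everline.

No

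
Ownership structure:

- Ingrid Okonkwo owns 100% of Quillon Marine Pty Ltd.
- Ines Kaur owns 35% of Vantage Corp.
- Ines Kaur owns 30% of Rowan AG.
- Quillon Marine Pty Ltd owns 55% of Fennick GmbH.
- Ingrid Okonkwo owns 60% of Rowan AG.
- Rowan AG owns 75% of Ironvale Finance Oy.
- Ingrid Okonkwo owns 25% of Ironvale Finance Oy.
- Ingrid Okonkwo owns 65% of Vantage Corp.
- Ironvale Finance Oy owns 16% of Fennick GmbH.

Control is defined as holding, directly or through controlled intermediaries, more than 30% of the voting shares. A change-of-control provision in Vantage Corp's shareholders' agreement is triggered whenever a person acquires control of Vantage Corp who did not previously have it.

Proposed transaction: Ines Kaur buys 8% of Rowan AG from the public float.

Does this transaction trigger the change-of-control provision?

The purchase changes only Ines's holdings, so Ines is the only person who could newly come to control Vantage.
Ines holds 35% of Vantage, so Ines controls Vantage.
So Ines already controls Vantage before the transaction.
After the purchase, Ines's direct stake in Rowan rises to 30% + 8% = 38%.
Ines controlled Vantage already, so this is not a new person acquiring control; every other person's position is unchanged or reduced.
No new person acquires control, so the clause is not triggered.

No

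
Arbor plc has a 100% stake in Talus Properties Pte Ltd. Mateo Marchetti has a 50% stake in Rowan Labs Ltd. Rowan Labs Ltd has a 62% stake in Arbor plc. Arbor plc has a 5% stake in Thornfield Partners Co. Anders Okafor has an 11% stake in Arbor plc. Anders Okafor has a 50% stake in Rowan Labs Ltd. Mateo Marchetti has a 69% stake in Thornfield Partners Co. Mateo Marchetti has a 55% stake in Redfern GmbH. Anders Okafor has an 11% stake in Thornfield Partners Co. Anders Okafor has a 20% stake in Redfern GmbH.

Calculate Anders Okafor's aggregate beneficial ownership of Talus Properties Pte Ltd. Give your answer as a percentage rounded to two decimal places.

42.00%

Anders reaches Talus along 2 paths.
Via Rowan → Arbor: 50% × 62% × 100% = 31%.
Via Arbor: 11% × 100% = 11%.
Total: 31% + 11% = 42%.
Rounded: 42.00%.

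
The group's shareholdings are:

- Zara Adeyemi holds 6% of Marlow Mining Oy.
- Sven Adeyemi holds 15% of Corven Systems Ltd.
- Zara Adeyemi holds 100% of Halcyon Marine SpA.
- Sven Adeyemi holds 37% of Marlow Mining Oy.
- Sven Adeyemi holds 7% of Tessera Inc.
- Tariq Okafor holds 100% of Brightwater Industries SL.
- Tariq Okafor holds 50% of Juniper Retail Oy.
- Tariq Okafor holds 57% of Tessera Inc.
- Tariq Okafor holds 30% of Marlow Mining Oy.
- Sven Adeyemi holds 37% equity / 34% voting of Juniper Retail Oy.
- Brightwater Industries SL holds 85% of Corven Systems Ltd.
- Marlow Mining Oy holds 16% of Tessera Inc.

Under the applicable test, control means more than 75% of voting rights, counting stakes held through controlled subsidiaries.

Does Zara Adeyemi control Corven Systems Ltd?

Zara holds 100% of Halcyon, so Zara controls Halcyon.
Neither Zara nor any entity Zara controls holds any voting interest in Corven.
So Zara does not control Corven.

No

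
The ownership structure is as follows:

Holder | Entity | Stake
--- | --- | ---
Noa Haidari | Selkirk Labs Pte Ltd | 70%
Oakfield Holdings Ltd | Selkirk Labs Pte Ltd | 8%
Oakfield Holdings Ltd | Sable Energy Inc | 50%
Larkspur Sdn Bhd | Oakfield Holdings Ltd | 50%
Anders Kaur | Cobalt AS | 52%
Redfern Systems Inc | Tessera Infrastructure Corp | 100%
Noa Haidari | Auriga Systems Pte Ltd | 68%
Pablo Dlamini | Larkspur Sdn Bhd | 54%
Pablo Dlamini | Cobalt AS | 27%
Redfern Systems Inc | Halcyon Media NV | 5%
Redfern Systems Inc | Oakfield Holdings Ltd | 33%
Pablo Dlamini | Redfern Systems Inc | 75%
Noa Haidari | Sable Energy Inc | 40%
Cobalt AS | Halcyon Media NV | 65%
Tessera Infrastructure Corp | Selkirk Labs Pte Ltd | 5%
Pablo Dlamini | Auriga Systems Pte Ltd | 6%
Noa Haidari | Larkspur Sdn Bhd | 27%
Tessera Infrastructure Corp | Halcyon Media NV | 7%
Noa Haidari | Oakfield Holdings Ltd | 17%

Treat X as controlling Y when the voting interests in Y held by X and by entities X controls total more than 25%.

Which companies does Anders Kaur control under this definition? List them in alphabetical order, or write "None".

Cobalt AS, Halcyon Media NV

Anders holds 52% of Cobalt, so Anders controls Cobalt.
Cobalt holds 65% of Halcyon, so Anders controls Halcyon.
No other company's threshold is met.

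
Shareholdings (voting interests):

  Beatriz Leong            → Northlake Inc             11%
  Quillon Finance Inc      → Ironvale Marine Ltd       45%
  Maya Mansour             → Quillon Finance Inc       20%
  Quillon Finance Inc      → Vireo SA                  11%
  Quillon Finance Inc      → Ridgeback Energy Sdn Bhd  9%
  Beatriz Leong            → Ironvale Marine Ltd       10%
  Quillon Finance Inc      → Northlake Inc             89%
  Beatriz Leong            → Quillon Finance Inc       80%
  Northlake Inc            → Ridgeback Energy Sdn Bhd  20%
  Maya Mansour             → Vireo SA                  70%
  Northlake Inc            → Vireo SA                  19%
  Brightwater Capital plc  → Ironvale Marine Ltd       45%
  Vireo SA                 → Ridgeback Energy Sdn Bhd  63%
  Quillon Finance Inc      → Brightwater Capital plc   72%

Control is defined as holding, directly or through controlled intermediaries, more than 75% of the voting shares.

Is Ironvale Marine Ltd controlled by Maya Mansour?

Maya's largest direct stake is 70% in Vireo, which does not meet the threshold, so Maya controls no company.
Neither Maya nor any entity Maya controls holds any voting interest in Ironvale.
So Maya does not control Ironvale.

No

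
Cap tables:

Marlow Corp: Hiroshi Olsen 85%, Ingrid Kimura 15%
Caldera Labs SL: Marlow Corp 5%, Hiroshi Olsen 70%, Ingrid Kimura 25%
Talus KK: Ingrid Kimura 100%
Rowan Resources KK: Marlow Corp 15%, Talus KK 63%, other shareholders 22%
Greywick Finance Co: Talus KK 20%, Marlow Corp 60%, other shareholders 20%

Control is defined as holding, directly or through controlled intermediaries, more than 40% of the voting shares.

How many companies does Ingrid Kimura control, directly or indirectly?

Ingrid holds 100% of Talus, so Ingrid controls Talus.
Talus holds 63% of Rowan, so Ingrid controls Rowan.
No other company's threshold is met.
Ingrid controls 2 companies.

2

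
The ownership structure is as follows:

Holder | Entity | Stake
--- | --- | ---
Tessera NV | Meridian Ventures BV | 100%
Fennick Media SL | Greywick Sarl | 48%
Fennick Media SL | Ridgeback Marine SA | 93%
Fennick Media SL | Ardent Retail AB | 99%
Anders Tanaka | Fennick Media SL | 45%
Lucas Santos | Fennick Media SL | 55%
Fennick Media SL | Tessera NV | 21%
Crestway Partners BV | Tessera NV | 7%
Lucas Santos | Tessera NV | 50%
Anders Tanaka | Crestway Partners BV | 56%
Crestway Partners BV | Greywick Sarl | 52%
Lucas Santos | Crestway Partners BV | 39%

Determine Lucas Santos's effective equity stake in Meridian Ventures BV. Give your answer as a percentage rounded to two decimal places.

Lucas reaches Meridian along 3 paths.
Via Tessera: 50% × 100% = 50%.
Via Fennick → Tessera: 55% × 21% × 100% = 11.55%.
Via Crestway → Tessera: 39% × 7% × 100% = 2.73%.
Total: 50% + 11.55% + 2.73% = 64.28%.

64.28%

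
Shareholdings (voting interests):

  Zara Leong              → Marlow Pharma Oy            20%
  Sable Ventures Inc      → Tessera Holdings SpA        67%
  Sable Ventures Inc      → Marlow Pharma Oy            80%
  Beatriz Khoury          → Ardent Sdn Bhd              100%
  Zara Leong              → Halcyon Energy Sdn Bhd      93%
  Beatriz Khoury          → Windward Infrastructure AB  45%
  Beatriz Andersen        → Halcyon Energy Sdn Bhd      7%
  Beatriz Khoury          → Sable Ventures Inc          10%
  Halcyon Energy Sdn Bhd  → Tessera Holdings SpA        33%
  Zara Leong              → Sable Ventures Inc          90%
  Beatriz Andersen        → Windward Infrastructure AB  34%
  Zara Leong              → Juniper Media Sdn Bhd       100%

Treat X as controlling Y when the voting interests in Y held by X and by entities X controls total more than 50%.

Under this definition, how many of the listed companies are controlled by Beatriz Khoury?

Beatriz Khoury holds 100% of Ardent, so Beatriz Khoury controls Ardent.
No other company's threshold is met.
Beatriz Khoury controls 1 company.

1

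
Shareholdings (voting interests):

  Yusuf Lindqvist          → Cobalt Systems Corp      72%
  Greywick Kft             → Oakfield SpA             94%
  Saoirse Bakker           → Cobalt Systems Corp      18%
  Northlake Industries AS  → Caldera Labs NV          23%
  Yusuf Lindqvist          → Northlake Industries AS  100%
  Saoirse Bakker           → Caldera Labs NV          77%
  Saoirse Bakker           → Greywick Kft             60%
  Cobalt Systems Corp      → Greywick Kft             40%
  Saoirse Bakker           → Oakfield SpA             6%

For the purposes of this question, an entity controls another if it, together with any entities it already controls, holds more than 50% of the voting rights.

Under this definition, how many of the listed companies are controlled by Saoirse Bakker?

Saoirse holds 60% of Greywick, so Saoirse controls Greywick.
Saoirse and Greywick together hold 6% + 94% = 100% of Oakfield, so Saoirse controls Oakfield.
Saoirse holds 77% of Caldera, so Saoirse controls Caldera.
No other company's threshold is met.
Saoirse controls 3 companies.

3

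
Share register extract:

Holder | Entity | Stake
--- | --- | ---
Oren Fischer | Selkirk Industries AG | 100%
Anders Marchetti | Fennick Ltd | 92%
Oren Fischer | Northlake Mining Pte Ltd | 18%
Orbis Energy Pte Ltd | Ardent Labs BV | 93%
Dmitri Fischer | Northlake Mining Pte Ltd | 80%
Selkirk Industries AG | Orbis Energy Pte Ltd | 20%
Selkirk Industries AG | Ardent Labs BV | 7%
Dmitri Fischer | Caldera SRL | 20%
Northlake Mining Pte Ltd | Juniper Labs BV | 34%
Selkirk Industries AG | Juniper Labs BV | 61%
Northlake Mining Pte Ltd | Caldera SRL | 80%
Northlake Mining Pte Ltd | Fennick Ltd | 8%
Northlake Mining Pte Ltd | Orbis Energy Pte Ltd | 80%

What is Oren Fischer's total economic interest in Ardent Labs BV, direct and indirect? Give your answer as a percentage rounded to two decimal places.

38.99%

Oren reaches Ardent along 3 paths.
Via Selkirk → Orbis: 100% × 20% × 93% = 18.6%.
Via Northlake → Orbis: 18% × 80% × 93% = 13.392%.
Via Selkirk: 100% × 7% = 7%.
Total: 18.6% + 13.392% + 7% = 38.992%.
Rounded: 38.99%.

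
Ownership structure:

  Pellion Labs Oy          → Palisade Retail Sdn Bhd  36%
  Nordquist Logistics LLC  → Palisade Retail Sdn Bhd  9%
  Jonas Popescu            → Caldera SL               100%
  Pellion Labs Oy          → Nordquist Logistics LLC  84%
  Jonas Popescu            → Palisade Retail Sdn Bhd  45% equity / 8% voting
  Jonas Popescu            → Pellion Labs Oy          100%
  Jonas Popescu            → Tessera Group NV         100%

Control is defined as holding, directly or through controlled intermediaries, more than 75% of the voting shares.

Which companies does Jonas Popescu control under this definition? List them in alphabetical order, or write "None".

Caldera SL, Nordquist Logistics LLC, Pellion Labs Oy, Tessera Group NV

Jonas holds 100% of Caldera, so Jonas controls Caldera.
Jonas holds 100% of Tessera, so Jonas controls Tessera.
Jonas holds 100% of Pellion, so Jonas controls Pellion.
Pellion holds 84% of Nordquist, so Jonas controls Nordquist.
No other company's threshold is met.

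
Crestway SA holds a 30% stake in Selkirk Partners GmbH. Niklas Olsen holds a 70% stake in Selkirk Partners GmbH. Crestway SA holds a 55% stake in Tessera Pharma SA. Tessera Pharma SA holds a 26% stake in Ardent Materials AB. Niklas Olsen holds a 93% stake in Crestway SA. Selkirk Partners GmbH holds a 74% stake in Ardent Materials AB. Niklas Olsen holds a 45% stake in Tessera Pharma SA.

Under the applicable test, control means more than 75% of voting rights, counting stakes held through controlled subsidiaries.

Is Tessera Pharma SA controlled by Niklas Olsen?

Niklas holds 93% of Crestway, so Niklas controls Crestway.
Crestway and Niklas together hold 55% + 45% = 100% of Tessera, so Niklas controls Tessera.

Yes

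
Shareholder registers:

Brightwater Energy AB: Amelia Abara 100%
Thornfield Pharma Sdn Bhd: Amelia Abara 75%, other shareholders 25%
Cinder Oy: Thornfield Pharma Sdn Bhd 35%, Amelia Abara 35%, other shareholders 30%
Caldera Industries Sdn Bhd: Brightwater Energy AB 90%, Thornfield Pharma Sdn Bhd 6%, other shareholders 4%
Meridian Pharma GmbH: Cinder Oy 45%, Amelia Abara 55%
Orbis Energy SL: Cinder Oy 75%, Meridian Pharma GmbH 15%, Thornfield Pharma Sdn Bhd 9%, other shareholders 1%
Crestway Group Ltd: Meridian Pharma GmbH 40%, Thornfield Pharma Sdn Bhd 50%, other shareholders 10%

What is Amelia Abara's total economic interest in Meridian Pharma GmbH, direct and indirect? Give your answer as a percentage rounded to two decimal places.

82.56%

Amelia reaches Meridian along 3 paths.
Via Thornfield → Cinder: 75% × 35% × 45% = 11.8125%.
Via Cinder: 35% × 45% = 15.75%.
Direct stake: 55% = 55%.
Total: 11.8125% + 15.75% + 55% = 82.5625%.
Rounded: 82.56%.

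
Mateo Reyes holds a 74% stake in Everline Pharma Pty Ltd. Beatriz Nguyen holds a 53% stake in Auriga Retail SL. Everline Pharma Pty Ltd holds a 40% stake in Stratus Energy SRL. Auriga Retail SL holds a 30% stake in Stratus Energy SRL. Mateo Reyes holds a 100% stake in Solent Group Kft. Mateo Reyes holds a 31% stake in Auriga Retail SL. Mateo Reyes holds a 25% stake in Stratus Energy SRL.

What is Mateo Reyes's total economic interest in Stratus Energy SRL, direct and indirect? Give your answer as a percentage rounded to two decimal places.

Mateo reaches Stratus along 3 paths.
Via Auriga: 31% × 30% = 9.3%.
Via Everline: 74% × 40% = 29.6%.
Direct stake: 25% = 25%.
Total: 9.3% + 29.6% + 25% = 63.9%.
Rounded: 63.90%.

63.90%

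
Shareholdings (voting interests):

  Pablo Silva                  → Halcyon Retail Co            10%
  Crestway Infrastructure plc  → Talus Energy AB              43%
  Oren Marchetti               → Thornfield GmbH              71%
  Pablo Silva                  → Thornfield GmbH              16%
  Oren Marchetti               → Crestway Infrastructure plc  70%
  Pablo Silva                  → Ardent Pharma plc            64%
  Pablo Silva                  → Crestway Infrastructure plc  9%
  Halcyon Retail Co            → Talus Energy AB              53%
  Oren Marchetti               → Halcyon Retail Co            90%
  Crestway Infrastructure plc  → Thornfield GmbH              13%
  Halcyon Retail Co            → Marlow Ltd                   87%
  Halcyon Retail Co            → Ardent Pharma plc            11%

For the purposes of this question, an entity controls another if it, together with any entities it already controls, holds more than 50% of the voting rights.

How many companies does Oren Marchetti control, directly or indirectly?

Oren holds 90% of Halcyon, so Oren controls Halcyon.
Oren holds 70% of Crestway, so Oren controls Crestway.
Halcyon holds 87% of Marlow, so Oren controls Marlow.
Halcyon and Crestway together hold 53% + 43% = 96% of Talus, so Oren controls Talus.
Crestway and Oren together hold 13% + 71% = 84% of Thornfield, so Oren controls Thornfield.
No other company's threshold is met.
Oren controls 5 companies.

5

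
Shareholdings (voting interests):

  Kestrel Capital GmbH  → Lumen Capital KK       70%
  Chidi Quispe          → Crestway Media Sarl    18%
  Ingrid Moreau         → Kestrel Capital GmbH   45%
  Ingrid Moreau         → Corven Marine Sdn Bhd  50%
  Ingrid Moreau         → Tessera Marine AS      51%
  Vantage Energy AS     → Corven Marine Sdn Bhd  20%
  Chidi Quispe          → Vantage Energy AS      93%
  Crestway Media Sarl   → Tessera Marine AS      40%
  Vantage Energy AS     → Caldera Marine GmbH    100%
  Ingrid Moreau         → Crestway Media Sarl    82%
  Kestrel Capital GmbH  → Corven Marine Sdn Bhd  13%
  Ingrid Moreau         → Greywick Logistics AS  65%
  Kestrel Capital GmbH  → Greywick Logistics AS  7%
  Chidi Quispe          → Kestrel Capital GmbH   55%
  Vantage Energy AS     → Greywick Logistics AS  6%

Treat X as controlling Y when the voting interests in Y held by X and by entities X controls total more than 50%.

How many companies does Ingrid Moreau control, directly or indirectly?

3

Ingrid holds 65% of Greywick, so Ingrid controls Greywick.
Ingrid holds 82% of Crestway, so Ingrid controls Crestway.
Ingrid and Crestway together hold 51% + 40% = 91% of Tessera, so Ingrid controls Tessera.
No other company's threshold is met.
Ingrid controls 3 companies.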